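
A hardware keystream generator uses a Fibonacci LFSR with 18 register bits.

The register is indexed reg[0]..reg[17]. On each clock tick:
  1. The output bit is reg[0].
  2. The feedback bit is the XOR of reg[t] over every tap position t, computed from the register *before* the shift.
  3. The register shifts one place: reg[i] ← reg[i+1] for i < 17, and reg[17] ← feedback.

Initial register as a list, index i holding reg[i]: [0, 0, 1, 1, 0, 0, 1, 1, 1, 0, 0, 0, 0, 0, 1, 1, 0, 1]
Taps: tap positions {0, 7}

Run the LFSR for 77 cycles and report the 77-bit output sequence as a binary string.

step | reg (before) | out | fb
   0 | 001100111000001101 | 0 | 1
   1 | 011001110000011011 | 0 | 1
   2 | 110011100000110111 | 1 | 1
   3 | 100111000001101111 | 1 | 1
   4 | 001110000011011111 | 0 | 0
   5 | 011100000110111110 | 0 | 0
   6 | 111000001101111100 | 1 | 1
   7 | 110000011011111001 | 1 | 0
   8 | 100000110111110010 | 1 | 0
   9 | 000001101111100100 | 0 | 0
  10 | 000011011111001000 | 0 | 1
  11 | 000110111110010001 | 0 | 1
  12 | 001101111100100011 | 0 | 1
  13 | 011011111001000111 | 0 | 1
  14 | 110111110010001111 | 1 | 0
  15 | 101111100100011110 | 1 | 1
  16 | 011111001000111101 | 0 | 0
  17 | 111110010001111010 | 1 | 0
  18 | 111100100011110100 | 1 | 1
  19 | 111001000111101001 | 1 | 1
  20 | 110010001111010011 | 1 | 1
  21 | 100100011110100111 | 1 | 0
  22 | 001000111101001110 | 0 | 1
  23 | 010001111010011101 | 0 | 1
  24 | 100011110100111011 | 1 | 0
  25 | 000111101001110110 | 0 | 0
  26 | 001111010011101100 | 0 | 1
  27 | 011110100111011001 | 0 | 0
  28 | 111101001110110010 | 1 | 1
  29 | 111010011101100101 | 1 | 0
  30 | 110100111011001010 | 1 | 0
  31 | 101001110110010100 | 1 | 0
  32 | 010011101100101000 | 0 | 0
  33 | 100111011001010000 | 1 | 0
  34 | 001110110010100000 | 0 | 1
  35 | 011101100101000001 | 0 | 0
  36 | 111011001010000010 | 1 | 1
  37 | 110110010100000101 | 1 | 0
  38 | 101100101000001010 | 1 | 1
  39 | 011001010000010101 | 0 | 1
  40 | 110010100000101011 | 1 | 1
  41 | 100101000001010111 | 1 | 1
  42 | 001010000010101111 | 0 | 0
  43 | 010100000101011110 | 0 | 0
  44 | 101000001010111100 | 1 | 1
  45 | 010000010101111001 | 0 | 1
  46 | 100000101011110011 | 1 | 1
  47 | 000001010111100111 | 0 | 1
  48 | 000010101111001111 | 0 | 0
  49 | 000101011110011110 | 0 | 1
  50 | 001010111100111101 | 0 | 1
  51 | 010101111001111011 | 0 | 1
  52 | 101011110011110111 | 1 | 0
  53 | 010111100111101110 | 0 | 0
  54 | 101111001111011100 | 1 | 1
  55 | 011110011110111001 | 0 | 1
  56 | 111100111101110011 | 1 | 0
  57 | 111001111011100110 | 1 | 0
  58 | 110011110111001100 | 1 | 0
  59 | 100111101110011000 | 1 | 1
  60 | 001111011100110001 | 0 | 1
  61 | 011110111001100011 | 0 | 1
  62 | 111101110011000111 | 1 | 0
  63 | 111011100110001110 | 1 | 1
  64 | 110111001100011101 | 1 | 1
  65 | 101110011000111011 | 1 | 0
  66 | 011100110001110110 | 0 | 1
  67 | 111001100011101101 | 1 | 1
  68 | 110011000111011011 | 1 | 1
  69 | 100110001110110111 | 1 | 1
  70 | 001100011101101111 | 0 | 1
  71 | 011000111011011111 | 0 | 1
  72 | 110001110110111111 | 1 | 0
  73 | 100011101101111110 | 1 | 1
  74 | 000111011011111101 | 0 | 1
  75 | 001110110111111011 | 0 | 1
  76 | 011101101111110111 | 0 | 0

00110011100000110111110010001111010011101100101000001010111100111101110011000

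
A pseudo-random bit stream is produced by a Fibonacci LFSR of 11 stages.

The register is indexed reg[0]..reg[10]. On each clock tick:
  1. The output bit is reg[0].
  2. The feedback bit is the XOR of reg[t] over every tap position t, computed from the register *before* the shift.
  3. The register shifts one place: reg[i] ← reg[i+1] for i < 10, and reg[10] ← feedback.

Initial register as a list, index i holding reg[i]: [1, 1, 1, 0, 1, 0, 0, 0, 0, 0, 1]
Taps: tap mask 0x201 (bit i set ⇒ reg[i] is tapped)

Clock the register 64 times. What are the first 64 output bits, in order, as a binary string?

1110100000110001010100101000100001000001010111111101110011001001

tick  register→output (feedback)
  0  11101000001→1 (1)
  1  11010000011→1 (0)
  2  10100000110→1 (0)
  3  01000001100→0 (0)
  4  10000011000→1 (1)
  5  00000110001→0 (0)
  6  00001100010→0 (1)
  7  00011000101→0 (0)
  8  00110001010→0 (1)
  9  01100010101→0 (0)
 10  11000101010→1 (0)
 11  10001010100→1 (1)
 12  00010101001→0 (0)
 13  00101010010→0 (1)
 14  01010100101→0 (0)
 15  10101001010→1 (0)
 16  01010010100→0 (0)
 17  10100101000→1 (1)
 18  01001010001→0 (0)
 19  10010100010→1 (0)
 20  00101000100→0 (0)
 21  01010001000→0 (0)
 22  10100010000→1 (1)
 23  01000100001→0 (0)
 24  10001000010→1 (0)
 25  00010000100→0 (0)
 26  00100001000→0 (0)
 27  01000010000→0 (0)
 28  10000100000→1 (1)
 29  00001000001→0 (0)
 30  00010000010→0 (1)
 31  00100000101→0 (0)
 32  01000001010→0 (1)
 33  10000010101→1 (1)
 34  00000101011→0 (1)
 35  00001010111→0 (1)
 36  00010101111→0 (1)
 37  00101011111→0 (1)
 38  01010111111→0 (1)
 39  10101111111→1 (0)
 40  01011111110→0 (1)
 41  10111111101→1 (1)
 42  01111111011→0 (1)
 43  11111110111→1 (0)
 44  11111101110→1 (0)
 45  11111011100→1 (1)
 46  11110111001→1 (1)
 47  11101110011→1 (0)
 48  11011100110→1 (0)
 49  10111001100→1 (1)
 50  01110011001→0 (0)
 51  11100110010→1 (0)
 52  11001100100→1 (1)
 53  10011001001→1 (1)
 54  00110010011→0 (1)
 55  01100100111→0 (1)
 56  11001001111→1 (0)
 57  10010011110→1 (0)
 58  00100111100→0 (0)
 59  01001111000→0 (0)
 60  10011110000→1 (1)
 61  00111100001→0 (0)
 62  01111000010→0 (1)
 63  11110000101→1 (1)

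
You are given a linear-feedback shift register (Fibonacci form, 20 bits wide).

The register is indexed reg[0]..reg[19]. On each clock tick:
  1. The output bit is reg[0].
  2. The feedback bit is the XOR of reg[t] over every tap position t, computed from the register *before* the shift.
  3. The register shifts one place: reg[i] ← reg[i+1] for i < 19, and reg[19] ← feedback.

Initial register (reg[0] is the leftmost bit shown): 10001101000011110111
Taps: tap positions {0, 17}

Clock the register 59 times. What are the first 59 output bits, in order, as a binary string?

10001101000011110111011000010010101000110000000100001011010

step | reg (before) | out | fb
   0 | 10001101000011110111 | 1 | 0
   1 | 00011010000111101110 | 0 | 1
   2 | 00110100001111011101 | 0 | 1
   3 | 01101000011110111011 | 0 | 0
   4 | 11010000111101110110 | 1 | 0
   5 | 10100001111011101100 | 1 | 0
   6 | 01000011110111011000 | 0 | 0
   7 | 10000111101110110000 | 1 | 1
   8 | 00001111011101100001 | 0 | 0
   9 | 00011110111011000010 | 0 | 0
  10 | 00111101110110000100 | 0 | 1
  11 | 01111011101100001001 | 0 | 0
  12 | 11110111011000010010 | 1 | 1
  13 | 11101110110000100101 | 1 | 0
  14 | 11011101100001001010 | 1 | 1
  15 | 10111011000010010101 | 1 | 0
  16 | 01110110000100101010 | 0 | 0
  17 | 11101100001001010100 | 1 | 0
  18 | 11011000010010101000 | 1 | 1
  19 | 10110000100101010001 | 1 | 1
  20 | 01100001001010100011 | 0 | 0
  21 | 11000010010101000110 | 1 | 0
  22 | 10000100101010001100 | 1 | 0
  23 | 00001001010100011000 | 0 | 0
  24 | 00010010101000110000 | 0 | 0
  25 | 00100101010001100000 | 0 | 0
  26 | 01001010100011000000 | 0 | 0
  27 | 10010101000110000000 | 1 | 1
  28 | 00101010001100000001 | 0 | 0
  29 | 01010100011000000010 | 0 | 0
  30 | 10101000110000000100 | 1 | 0
  31 | 01010001100000001000 | 0 | 0
  32 | 10100011000000010000 | 1 | 1
  33 | 01000110000000100001 | 0 | 0
  34 | 10001100000001000010 | 1 | 1
  35 | 00011000000010000101 | 0 | 1
  36 | 00110000000100001011 | 0 | 0
  37 | 01100000001000010110 | 0 | 1
  38 | 11000000010000101101 | 1 | 0
  39 | 10000000100001011010 | 1 | 1
  40 | 00000001000010110101 | 0 | 1
  41 | 00000010000101101011 | 0 | 0
  42 | 00000100001011010110 | 0 | 1
  43 | 00001000010110101101 | 0 | 1
  44 | 00010000101101011011 | 0 | 0
  45 | 00100001011010110110 | 0 | 1
  46 | 01000010110101101101 | 0 | 1
  47 | 10000101101011011011 | 1 | 1
  48 | 00001011010110110111 | 0 | 1
  49 | 00010110101101101111 | 0 | 1
  50 | 00101101011011011111 | 0 | 1
  51 | 01011010110110111111 | 0 | 1
  52 | 10110101101101111111 | 1 | 0
  53 | 01101011011011111110 | 0 | 1
  54 | 11010110110111111101 | 1 | 0
  55 | 10101101101111111010 | 1 | 1
  56 | 01011011011111110101 | 0 | 1
  57 | 10110110111111101011 | 1 | 1
  58 | 01101101111111010111 | 0 | 1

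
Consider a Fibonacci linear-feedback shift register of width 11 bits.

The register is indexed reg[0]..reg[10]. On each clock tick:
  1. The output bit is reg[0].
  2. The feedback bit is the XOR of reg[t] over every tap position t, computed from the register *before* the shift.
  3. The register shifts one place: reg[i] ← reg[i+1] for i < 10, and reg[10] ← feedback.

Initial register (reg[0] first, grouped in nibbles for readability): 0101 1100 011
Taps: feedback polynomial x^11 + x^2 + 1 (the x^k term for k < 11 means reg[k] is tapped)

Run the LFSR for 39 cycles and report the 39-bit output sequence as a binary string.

010111000110010110111110011010001111100

tick  register→output (feedback)
  0  01011100011→0 (0)
  1  10111000110→1 (0)
  2  01110001100→0 (1)
  3  11100011001→1 (0)
  4  11000110010→1 (1)
  5  10001100101→1 (1)
  6  00011001011→0 (0)
  7  00110010110→0 (1)
  8  01100101101→0 (1)
  9  11001011011→1 (1)
 10  10010110111→1 (1)
 11  00101101111→0 (1)
 12  01011011111→0 (0)
 13  10110111110→1 (0)
 14  01101111100→0 (1)
 15  11011111001→1 (1)
 16  10111110011→1 (0)
 17  01111100110→0 (1)
 18  11111001101→1 (0)
 19  11110011010→1 (0)
 20  11100110100→1 (0)
 21  11001101000→1 (1)
 22  10011010001→1 (1)
 23  00110100011→0 (1)
 24  01101000111→0 (1)
 25  11010001111→1 (1)
 26  10100011111→1 (0)
 27  01000111110→0 (0)
 28  10001111100→1 (1)
 29  00011111001→0 (0)
 30  00111110010→0 (1)
 31  01111100101→0 (1)
 32  11111001011→1 (0)
 33  11110010110→1 (0)
 34  11100101100→1 (0)
 35  11001011000→1 (1)
 36  10010110001→1 (1)
 37  00101100011→0 (1)
 38  01011000111→0 (0)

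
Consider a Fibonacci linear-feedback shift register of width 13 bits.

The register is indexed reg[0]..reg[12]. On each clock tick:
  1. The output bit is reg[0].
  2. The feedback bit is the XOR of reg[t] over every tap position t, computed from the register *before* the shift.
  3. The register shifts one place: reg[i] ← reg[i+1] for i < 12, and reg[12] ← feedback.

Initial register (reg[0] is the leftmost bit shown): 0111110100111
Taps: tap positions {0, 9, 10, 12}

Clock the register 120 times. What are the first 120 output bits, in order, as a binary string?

011111010011101000001111011100011001111011010010111110111001011110011011101000110000100011110001101100110110010110100110

step | reg (before) | out | fb
   0 | 0111110100111 | 0 | 0
   1 | 1111101001110 | 1 | 1
   2 | 1111010011101 | 1 | 0
   3 | 1110100111010 | 1 | 0
   4 | 1101001110100 | 1 | 0
   5 | 1010011101000 | 1 | 0
   6 | 0100111010000 | 0 | 0
   7 | 1001110100000 | 1 | 1
   8 | 0011101000001 | 0 | 1
   9 | 0111010000011 | 0 | 1
  10 | 1110100000111 | 1 | 1
  11 | 1101000001111 | 1 | 0
  12 | 1010000011110 | 1 | 1
  13 | 0100000111101 | 0 | 1
  14 | 1000001111011 | 1 | 1
  15 | 0000011110111 | 0 | 0
  16 | 0000111101110 | 0 | 0
  17 | 0001111011100 | 0 | 0
  18 | 0011110111000 | 0 | 1
  19 | 0111101110001 | 0 | 1
  20 | 1111011100011 | 1 | 0
  21 | 1110111000110 | 1 | 0
  22 | 1101110001100 | 1 | 1
  23 | 1011100011001 | 1 | 1
  24 | 0111000110011 | 0 | 1
  25 | 1110001100111 | 1 | 1
  26 | 1100011001111 | 1 | 0
  27 | 1000110011110 | 1 | 1
  28 | 0001100111101 | 0 | 1
  29 | 0011001111011 | 0 | 0
  30 | 0110011110110 | 0 | 1
  31 | 1100111101101 | 1 | 0
  32 | 1001111011010 | 1 | 0
  33 | 0011110110100 | 0 | 1
  34 | 0111101101001 | 0 | 0
  35 | 1111011010010 | 1 | 1
  36 | 1110110100101 | 1 | 1
  37 | 1101101001011 | 1 | 1
  38 | 1011010010111 | 1 | 1
  39 | 0110100101111 | 0 | 1
  40 | 1101001011111 | 1 | 0
  41 | 1010010111110 | 1 | 1
  42 | 0100101111101 | 0 | 1
  43 | 1001011111011 | 1 | 1
  44 | 0010111110111 | 0 | 0
  45 | 0101111101110 | 0 | 0
  46 | 1011111011100 | 1 | 1
  47 | 0111110111001 | 0 | 0
  48 | 1111101110010 | 1 | 1
  49 | 1111011100101 | 1 | 1
  50 | 1110111001011 | 1 | 1
  51 | 1101110010111 | 1 | 1
  52 | 1011100101111 | 1 | 0
  53 | 0111001011110 | 0 | 0
  54 | 1110010111100 | 1 | 1
  55 | 1100101111001 | 1 | 1
  56 | 1001011110011 | 1 | 0
  57 | 0010111100110 | 0 | 1
  58 | 0101111001101 | 0 | 1
  59 | 1011110011011 | 1 | 1
  60 | 0111100110111 | 0 | 0
  61 | 1111001101110 | 1 | 1
  62 | 1110011011101 | 1 | 0
  63 | 1100110111010 | 1 | 0
  64 | 1001101110100 | 1 | 0
  65 | 0011011101000 | 0 | 1
  66 | 0110111010001 | 0 | 1
  67 | 1101110100011 | 1 | 0
  68 | 1011101000110 | 1 | 0
  69 | 0111010001100 | 0 | 0
  70 | 1110100011000 | 1 | 0
  71 | 1101000110000 | 1 | 1
  72 | 1010001100001 | 1 | 0
  73 | 0100011000010 | 0 | 0
  74 | 1000110000100 | 1 | 0
  75 | 0001100001000 | 0 | 1
  76 | 0011000010001 | 0 | 1
  77 | 0110000100011 | 0 | 1
  78 | 1100001000111 | 1 | 1
  79 | 1000010001111 | 1 | 0
  80 | 0000100011110 | 0 | 0
  81 | 0001000111100 | 0 | 0
  82 | 0010001111000 | 0 | 1
  83 | 0100011110001 | 0 | 1
  84 | 1000111100011 | 1 | 0
  85 | 0001111000110 | 0 | 1
  86 | 0011110001101 | 0 | 1
  87 | 0111100011011 | 0 | 0
  88 | 1111000110110 | 1 | 0
  89 | 1110001101100 | 1 | 1
  90 | 1100011011001 | 1 | 1
  91 | 1000110110011 | 1 | 0
  92 | 0001101100110 | 0 | 1
  93 | 0011011001101 | 0 | 1
  94 | 0110110011011 | 0 | 0
  95 | 1101100110110 | 1 | 0
  96 | 1011001101100 | 1 | 1
  97 | 0110011011001 | 0 | 0
  98 | 1100110110010 | 1 | 1
  99 | 1001101100101 | 1 | 1
 100 | 0011011001011 | 0 | 0
 101 | 0110110010110 | 0 | 1
 102 | 1101100101101 | 1 | 0
 103 | 1011001011010 | 1 | 0
 104 | 0110010110100 | 0 | 1
 105 | 1100101101001 | 1 | 1
 106 | 1001011010011 | 1 | 0
 107 | 0010110100110 | 0 | 1
 108 | 0101101001101 | 0 | 1
 109 | 1011010011011 | 1 | 1
 110 | 0110100110111 | 0 | 0
 111 | 1101001101110 | 1 | 1
 112 | 1010011011101 | 1 | 0
 113 | 0100110111010 | 0 | 1
 114 | 1001101110101 | 1 | 1
 115 | 0011011101011 | 0 | 0
 116 | 0110111010110 | 0 | 1
 117 | 1101110101101 | 1 | 0
 118 | 1011101011010 | 1 | 0
 119 | 0111010110100 | 0 | 1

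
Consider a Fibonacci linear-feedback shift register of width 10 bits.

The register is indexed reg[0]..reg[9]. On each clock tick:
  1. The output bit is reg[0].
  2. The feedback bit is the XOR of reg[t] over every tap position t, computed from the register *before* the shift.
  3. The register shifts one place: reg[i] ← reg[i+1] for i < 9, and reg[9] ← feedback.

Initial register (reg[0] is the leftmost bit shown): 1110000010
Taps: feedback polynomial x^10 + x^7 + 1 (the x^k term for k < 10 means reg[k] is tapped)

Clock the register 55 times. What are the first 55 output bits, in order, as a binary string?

step | reg (before) | out | fb
   0 | 1110000010 | 1 | 1
   1 | 1100000101 | 1 | 0
   2 | 1000001010 | 1 | 1
   3 | 0000010101 | 0 | 1
   4 | 0000101011 | 0 | 0
   5 | 0001010110 | 0 | 1
   6 | 0010101101 | 0 | 1
   7 | 0101011011 | 0 | 0
   8 | 1010110110 | 1 | 0
   9 | 0101101100 | 0 | 1
  10 | 1011011001 | 1 | 1
  11 | 0110110011 | 0 | 0
  12 | 1101100110 | 1 | 0
  13 | 1011001100 | 1 | 0
  14 | 0110011000 | 0 | 0
  15 | 1100110000 | 1 | 1
  16 | 1001100001 | 1 | 1
  17 | 0011000011 | 0 | 0
  18 | 0110000110 | 0 | 1
  19 | 1100001101 | 1 | 0
  20 | 1000011010 | 1 | 1
  21 | 0000110101 | 0 | 1
  22 | 0001101011 | 0 | 0
  23 | 0011010110 | 0 | 1
  24 | 0110101101 | 0 | 1
  25 | 1101011011 | 1 | 1
  26 | 1010110111 | 1 | 0
  27 | 0101101110 | 0 | 1
  28 | 1011011101 | 1 | 0
  29 | 0110111010 | 0 | 0
  30 | 1101110100 | 1 | 0
  31 | 1011101000 | 1 | 1
  32 | 0111010001 | 0 | 0
  33 | 1110100010 | 1 | 1
  34 | 1101000101 | 1 | 0
  35 | 1010001010 | 1 | 1
  36 | 0100010101 | 0 | 1
  37 | 1000101011 | 1 | 1
  38 | 0001010111 | 0 | 1
  39 | 0010101111 | 0 | 1
  40 | 0101011111 | 0 | 1
  41 | 1010111111 | 1 | 0
  42 | 0101111110 | 0 | 1
  43 | 1011111101 | 1 | 0
  44 | 0111111010 | 0 | 0
  45 | 1111110100 | 1 | 0
  46 | 1111101000 | 1 | 1
  47 | 1111010001 | 1 | 1
  48 | 1110100011 | 1 | 1
  49 | 1101000111 | 1 | 0
  50 | 1010001110 | 1 | 0
  51 | 0100011100 | 0 | 1
  52 | 1000111001 | 1 | 1
  53 | 0001110011 | 0 | 0
  54 | 0011100110 | 0 | 1

1110000010101101100110000110101101110100010101111110100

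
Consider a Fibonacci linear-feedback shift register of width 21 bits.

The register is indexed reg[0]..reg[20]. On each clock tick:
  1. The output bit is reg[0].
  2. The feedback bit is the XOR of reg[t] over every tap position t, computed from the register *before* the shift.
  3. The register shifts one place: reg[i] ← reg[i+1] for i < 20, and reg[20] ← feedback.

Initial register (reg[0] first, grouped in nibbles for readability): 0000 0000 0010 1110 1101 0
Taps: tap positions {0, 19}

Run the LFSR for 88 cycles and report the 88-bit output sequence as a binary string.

step | reg (before) | out | fb
   0 | 000000000010111011010 | 0 | 1
   1 | 000000000101110110101 | 0 | 0
   2 | 000000001011101101010 | 0 | 1
   3 | 000000010111011010101 | 0 | 0
   4 | 000000101110110101010 | 0 | 1
   5 | 000001011101101010101 | 0 | 0
   6 | 000010111011010101010 | 0 | 1
   7 | 000101110110101010101 | 0 | 0
   8 | 001011101101010101010 | 0 | 1
   9 | 010111011010101010101 | 0 | 0
  10 | 101110110101010101010 | 1 | 0
  11 | 011101101010101010100 | 0 | 0
  12 | 111011010101010101000 | 1 | 1
  13 | 110110101010101010001 | 1 | 1
  14 | 101101010101010100011 | 1 | 0
  15 | 011010101010101000110 | 0 | 1
  16 | 110101010101010001101 | 1 | 1
  17 | 101010101010100011011 | 1 | 0
  18 | 010101010101000110110 | 0 | 1
  19 | 101010101010001101101 | 1 | 1
  20 | 010101010100011011011 | 0 | 1
  21 | 101010101000110110111 | 1 | 0
  22 | 010101010001101101110 | 0 | 1
  23 | 101010100011011011101 | 1 | 1
  24 | 010101000110110111011 | 0 | 1
  25 | 101010001101101110111 | 1 | 0
  26 | 010100011011011101110 | 0 | 1
  27 | 101000110110111011101 | 1 | 1
  28 | 010001101101110111011 | 0 | 1
  29 | 100011011011101110111 | 1 | 0
  30 | 000110110111011101110 | 0 | 1
  31 | 001101101110111011101 | 0 | 0
  32 | 011011011101110111010 | 0 | 1
  33 | 110110111011101110101 | 1 | 1
  34 | 101101110111011101011 | 1 | 0
  35 | 011011101110111010110 | 0 | 1
  36 | 110111011101110101101 | 1 | 1
  37 | 101110111011101011011 | 1 | 0
  38 | 011101110111010110110 | 0 | 1
  39 | 111011101110101101101 | 1 | 1
  40 | 110111011101011011011 | 1 | 0
  41 | 101110111010110110110 | 1 | 0
  42 | 011101110101101101100 | 0 | 0
  43 | 111011101011011011000 | 1 | 1
  44 | 110111010110110110001 | 1 | 1
  45 | 101110101101101100011 | 1 | 0
  46 | 011101011011011000110 | 0 | 1
  47 | 111010110110110001101 | 1 | 1
  48 | 110101101101100011011 | 1 | 0
  49 | 101011011011000110110 | 1 | 0
  50 | 010110110110001101100 | 0 | 0
  51 | 101101101100011011000 | 1 | 1
  52 | 011011011000110110001 | 0 | 0
  53 | 110110110001101100010 | 1 | 0
  54 | 101101100011011000100 | 1 | 1
  55 | 011011000110110001001 | 0 | 0
  56 | 110110001101100010010 | 1 | 0
  57 | 101100011011000100100 | 1 | 1
  58 | 011000110110001001001 | 0 | 0
  59 | 110001101100010010010 | 1 | 0
  60 | 100011011000100100100 | 1 | 1
  61 | 000110110001001001001 | 0 | 0
  62 | 001101100010010010010 | 0 | 1
  63 | 011011000100100100101 | 0 | 0
  64 | 110110001001001001010 | 1 | 0
  65 | 101100010010010010100 | 1 | 1
  66 | 011000100100100101001 | 0 | 0
  67 | 110001001001001010010 | 1 | 0
  68 | 100010010010010100100 | 1 | 1
  69 | 000100100100101001001 | 0 | 0
  70 | 001001001001010010010 | 0 | 1
  71 | 010010010010100100101 | 0 | 0
  72 | 100100100101001001010 | 1 | 0
  73 | 001001001010010010100 | 0 | 0
  74 | 010010010100100101000 | 0 | 0
  75 | 100100101001001010000 | 1 | 1
  76 | 001001010010010100001 | 0 | 0
  77 | 010010100100101000010 | 0 | 1
  78 | 100101001001010000101 | 1 | 1
  79 | 001010010010100001011 | 0 | 1
  80 | 010100100101000010111 | 0 | 1
  81 | 101001001010000101111 | 1 | 0
  82 | 010010010100001011110 | 0 | 1
  83 | 100100101000010111101 | 1 | 1
  84 | 001001010000101111011 | 0 | 1
  85 | 010010100001011110111 | 0 | 1
  86 | 100101000010111101111 | 1 | 0
  87 | 001010000101111011110 | 0 | 1

0000000000101110110101010101010001101101110111011101011011011000110110001001001001010010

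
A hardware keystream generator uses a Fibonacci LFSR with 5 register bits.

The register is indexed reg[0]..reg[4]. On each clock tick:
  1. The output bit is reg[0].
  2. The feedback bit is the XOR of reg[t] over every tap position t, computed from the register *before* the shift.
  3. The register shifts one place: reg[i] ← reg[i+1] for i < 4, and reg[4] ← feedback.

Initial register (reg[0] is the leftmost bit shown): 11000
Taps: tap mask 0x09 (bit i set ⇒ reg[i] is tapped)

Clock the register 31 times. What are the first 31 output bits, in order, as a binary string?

1100011111001101001000010101110

tick  register→output (feedback)
  0  11000→1 (1)
  1  10001→1 (1)
  2  00011→0 (1)
  3  00111→0 (1)
  4  01111→0 (1)
  5  11111→1 (0)
  6  11110→1 (0)
  7  11100→1 (1)
  8  11001→1 (1)
  9  10011→1 (0)
 10  00110→0 (1)
 11  01101→0 (0)
 12  11010→1 (0)
 13  10100→1 (1)
 14  01001→0 (0)
 15  10010→1 (0)
 16  00100→0 (0)
 17  01000→0 (0)
 18  10000→1 (1)
 19  00001→0 (0)
 20  00010→0 (1)
 21  00101→0 (0)
 22  01010→0 (1)
 23  10101→1 (1)
 24  01011→0 (1)
 25  10111→1 (0)
 26  01110→0 (1)
 27  11101→1 (1)
 28  11011→1 (0)
 29  10110→1 (0)
 30  01100→0 (0)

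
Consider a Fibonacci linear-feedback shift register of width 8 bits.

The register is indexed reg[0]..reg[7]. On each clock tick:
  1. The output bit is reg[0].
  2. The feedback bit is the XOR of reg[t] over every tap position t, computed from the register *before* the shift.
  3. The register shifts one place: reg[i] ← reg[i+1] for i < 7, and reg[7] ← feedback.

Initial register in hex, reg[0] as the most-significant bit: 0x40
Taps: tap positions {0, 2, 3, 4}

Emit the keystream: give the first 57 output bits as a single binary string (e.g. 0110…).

tick  register→output (feedback)
  0  01000000→0 (0)
  1  10000000→1 (1)
  2  00000001→0 (0)
  3  00000010→0 (0)
  4  00000100→0 (0)
  5  00001000→0 (1)
  6  00010001→0 (1)
  7  00100011→0 (1)
  8  01000111→0 (0)
  9  10001110→1 (0)
 10  00011100→0 (0)
 11  00111000→0 (1)
 12  01110001→0 (0)
 13  11100010→1 (0)
 14  11000100→1 (1)
 15  10001001→1 (0)
 16  00010010→0 (1)
 17  00100101→0 (1)
 18  01001011→0 (1)
 19  10010111→1 (0)
 20  00101110→0 (0)
 21  01011100→0 (0)
 22  10111000→1 (0)
 23  01110000→0 (0)
 24  11100000→1 (0)
 25  11000000→1 (1)
 26  10000001→1 (1)
 27  00000011→0 (0)
 28  00000110→0 (0)
 29  00001100→0 (1)
 30  00011001→0 (0)
 31  00110010→0 (0)
 32  01100100→0 (1)
 33  11001001→1 (0)
 34  10010010→1 (0)
 35  00100100→0 (1)
 36  01001001→0 (1)
 37  10010011→1 (0)
 38  00100110→0 (1)
 39  01001101→0 (1)
 40  10011011→1 (1)
 41  00110111→0 (0)
 42  01101110→0 (0)
 43  11011100→1 (1)
 44  10111001→1 (0)
 45  01110010→0 (0)
 46  11100100→1 (0)
 47  11001000→1 (0)
 48  10010000→1 (0)
 49  00100000→0 (1)
 50  01000001→0 (0)
 51  10000010→1 (1)
 52  00000101→0 (0)
 53  00001010→0 (1)
 54  00010101→0 (1)
 55  00101011→0 (0)
 56  01010110→0 (1)

010000000100011100010010111000000110010010011011100100000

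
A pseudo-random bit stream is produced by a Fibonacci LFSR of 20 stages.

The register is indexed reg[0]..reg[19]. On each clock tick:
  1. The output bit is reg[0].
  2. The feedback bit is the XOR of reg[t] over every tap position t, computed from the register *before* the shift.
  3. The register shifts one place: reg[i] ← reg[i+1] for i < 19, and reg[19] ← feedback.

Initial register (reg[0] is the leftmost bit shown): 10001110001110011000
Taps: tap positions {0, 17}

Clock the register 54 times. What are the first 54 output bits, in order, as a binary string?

100011100011100110001001110110001000100110101000100110

step | reg (before) | out | fb
   0 | 10001110001110011000 | 1 | 1
   1 | 00011100011100110001 | 0 | 0
   2 | 00111000111001100010 | 0 | 0
   3 | 01110001110011000100 | 0 | 1
   4 | 11100011100110001001 | 1 | 1
   5 | 11000111001100010011 | 1 | 1
   6 | 10001110011000100111 | 1 | 0
   7 | 00011100110001001110 | 0 | 1
   8 | 00111001100010011101 | 0 | 1
   9 | 01110011000100111011 | 0 | 0
  10 | 11100110001001110110 | 1 | 0
  11 | 11001100010011101100 | 1 | 0
  12 | 10011000100111011000 | 1 | 1
  13 | 00110001001110110001 | 0 | 0
  14 | 01100010011101100010 | 0 | 0
  15 | 11000100111011000100 | 1 | 0
  16 | 10001001110110001000 | 1 | 1
  17 | 00010011101100010001 | 0 | 0
  18 | 00100111011000100010 | 0 | 0
  19 | 01001110110001000100 | 0 | 1
  20 | 10011101100010001001 | 1 | 1
  21 | 00111011000100010011 | 0 | 0
  22 | 01110110001000100110 | 0 | 1
  23 | 11101100010001001101 | 1 | 0
  24 | 11011000100010011010 | 1 | 1
  25 | 10110001000100110101 | 1 | 0
  26 | 01100010001001101010 | 0 | 0
  27 | 11000100010011010100 | 1 | 0
  28 | 10001000100110101000 | 1 | 1
  29 | 00010001001101010001 | 0 | 0
  30 | 00100010011010100010 | 0 | 0
  31 | 01000100110101000100 | 0 | 1
  32 | 10001001101010001001 | 1 | 1
  33 | 00010011010100010011 | 0 | 0
  34 | 00100110101000100110 | 0 | 1
  35 | 01001101010001001101 | 0 | 1
  36 | 10011010100010011011 | 1 | 1
  37 | 00110101000100110111 | 0 | 1
  38 | 01101010001001101111 | 0 | 1
  39 | 11010100010011011111 | 1 | 0
  40 | 10101000100110111110 | 1 | 0
  41 | 01010001001101111100 | 0 | 1
  42 | 10100010011011111001 | 1 | 1
  43 | 01000100110111110011 | 0 | 0
  44 | 10001001101111100110 | 1 | 0
  45 | 00010011011111001100 | 0 | 1
  46 | 00100110111110011001 | 0 | 0
  47 | 01001101111100110010 | 0 | 0
  48 | 10011011111001100100 | 1 | 0
  49 | 00110111110011001000 | 0 | 0
  50 | 01101111100110010000 | 0 | 0
  51 | 11011111001100100000 | 1 | 1
  52 | 10111110011001000001 | 1 | 1
  53 | 01111100110010000011 | 0 | 0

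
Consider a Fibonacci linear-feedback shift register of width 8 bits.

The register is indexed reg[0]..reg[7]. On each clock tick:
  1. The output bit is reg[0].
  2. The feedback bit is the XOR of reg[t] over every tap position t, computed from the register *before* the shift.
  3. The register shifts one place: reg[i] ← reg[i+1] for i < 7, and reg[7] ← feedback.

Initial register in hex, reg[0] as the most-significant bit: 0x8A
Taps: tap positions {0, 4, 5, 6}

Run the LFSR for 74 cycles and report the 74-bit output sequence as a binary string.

k : reg_k → out_k, fb_k
0: 10001010 → 1, fb=1
1: 00010101 → 0, fb=1
2: 00101011 → 0, fb=0
3: 01010110 → 0, fb=0
4: 10101100 → 1, fb=1
5: 01011001 → 0, fb=1
6: 10110011 → 1, fb=0
7: 01100110 → 0, fb=0
8: 11001100 → 1, fb=1
9: 10011001 → 1, fb=0
10: 00110010 → 0, fb=1
11: 01100101 → 0, fb=1
12: 11001011 → 1, fb=1
13: 10010111 → 1, fb=1
14: 00101111 → 0, fb=1
15: 01011111 → 0, fb=1
16: 10111111 → 1, fb=0
17: 01111110 → 0, fb=1
18: 11111101 → 1, fb=1
19: 11111011 → 1, fb=1
20: 11110111 → 1, fb=1
21: 11101111 → 1, fb=0
22: 11011110 → 1, fb=0
23: 10111100 → 1, fb=1
24: 01111001 → 0, fb=1
25: 11110011 → 1, fb=0
26: 11100110 → 1, fb=1
27: 11001101 → 1, fb=1
28: 10011011 → 1, fb=1
29: 00110111 → 0, fb=0
30: 01101110 → 0, fb=1
31: 11011101 → 1, fb=1
32: 10111011 → 1, fb=1
33: 01110111 → 0, fb=0
34: 11101110 → 1, fb=0
35: 11011100 → 1, fb=1
36: 10111001 → 1, fb=0
37: 01110010 → 0, fb=1
38: 11100101 → 1, fb=0
39: 11001010 → 1, fb=1
40: 10010101 → 1, fb=0
41: 00101010 → 0, fb=0
42: 01010100 → 0, fb=1
43: 10101001 → 1, fb=0
44: 01010010 → 0, fb=1
45: 10100101 → 1, fb=0
46: 01001010 → 0, fb=0
47: 10010100 → 1, fb=0
48: 00101000 → 0, fb=1
49: 01010001 → 0, fb=0
50: 10100010 → 1, fb=0
51: 01000100 → 0, fb=1
52: 10001001 → 1, fb=0
53: 00010010 → 0, fb=1
54: 00100101 → 0, fb=1
55: 01001011 → 0, fb=0
56: 10010110 → 1, fb=1
57: 00101101 → 0, fb=0
58: 01011010 → 0, fb=0
59: 10110100 → 1, fb=0
60: 01101000 → 0, fb=1
61: 11010001 → 1, fb=1
62: 10100011 → 1, fb=0
63: 01000110 → 0, fb=0
64: 10001100 → 1, fb=1
65: 00011001 → 0, fb=1
66: 00110011 → 0, fb=1
67: 01100111 → 0, fb=0
68: 11001110 → 1, fb=0
69: 10011100 → 1, fb=1
70: 00111001 → 0, fb=1
71: 01110011 → 0, fb=1
72: 11100111 → 1, fb=1
73: 11001111 → 1, fb=0

10001010110011001011111101111001101110111001010100101000100101101000110011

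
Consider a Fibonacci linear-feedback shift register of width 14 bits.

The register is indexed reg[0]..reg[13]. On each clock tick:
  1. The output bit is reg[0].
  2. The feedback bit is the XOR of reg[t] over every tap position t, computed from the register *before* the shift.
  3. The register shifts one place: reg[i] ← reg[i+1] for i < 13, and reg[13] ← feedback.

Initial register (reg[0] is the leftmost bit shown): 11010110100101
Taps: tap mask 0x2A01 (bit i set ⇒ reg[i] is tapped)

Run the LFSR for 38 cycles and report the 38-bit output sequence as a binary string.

11010110100101100011011000110101011010

tick  register→output (feedback)
  0  11010110100101→1 (1)
  1  10101101001011→1 (0)
  2  01011010010110→0 (0)
  3  10110100101100→1 (0)
  4  01101001011000→0 (1)
  5  11010010110001→1 (1)
  6  10100101100011→1 (0)
  7  01001011000110→0 (1)
  8  10010110001101→1 (1)
  9  00101100011011→0 (0)
 10  01011000110110→0 (0)
 11  10110001101100→1 (0)
 12  01100011011000→0 (1)
 13  11000110110001→1 (1)
 14  10001101100011→1 (0)
 15  00011011000110→0 (1)
 16  00110110001101→0 (0)
 17  01101100011010→0 (1)
 18  11011000110101→1 (0)
 19  10110001101010→1 (1)
 20  01100011010101→0 (1)
 21  11000110101011→1 (0)
 22  10001101010110→1 (1)
 23  00011010101101→0 (0)
 24  00110101011010→0 (1)
 25  01101010110101→0 (1)
 26  11010101101011→1 (0)
 27  10101011010110→1 (1)
 28  01010110101101→0 (0)
 29  10101101011010→1 (0)
 30  01011010110100→0 (0)
 31  10110101101000→1 (1)
 32  01101011010001→0 (0)
 33  11010110100010→1 (1)
 34  10101101000101→1 (1)
 35  01011010001011→0 (1)
 36  10110100010111→1 (0)
 37  01101000101110→0 (1)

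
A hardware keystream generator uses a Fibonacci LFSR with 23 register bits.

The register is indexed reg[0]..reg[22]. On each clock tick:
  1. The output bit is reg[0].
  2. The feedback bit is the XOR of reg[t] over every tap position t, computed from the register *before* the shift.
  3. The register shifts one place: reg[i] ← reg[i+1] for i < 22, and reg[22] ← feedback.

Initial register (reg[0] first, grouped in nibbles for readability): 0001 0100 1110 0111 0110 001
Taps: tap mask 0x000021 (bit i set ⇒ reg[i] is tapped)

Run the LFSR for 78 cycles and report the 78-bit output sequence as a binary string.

000101001110011101100011000100000001011000000010001001011010110010001101001000

k : reg_k → out_k, fb_k
0: 00010100111001110110001 → 0, fb=1
1: 00101001110011101100011 → 0, fb=0
2: 01010011100111011000110 → 0, fb=0
3: 10100111001110110001100 → 1, fb=0
4: 01001110011101100011000 → 0, fb=1
5: 10011100111011000110001 → 1, fb=0
6: 00111001110110001100010 → 0, fb=0
7: 01110011101100011000100 → 0, fb=0
8: 11100111011000110001000 → 1, fb=0
9: 11001110110001100010000 → 1, fb=0
10: 10011101100011000100000 → 1, fb=0
11: 00111011000110001000000 → 0, fb=0
12: 01110110001100010000000 → 0, fb=1
13: 11101100011000100000001 → 1, fb=0
14: 11011000110001000000010 → 1, fb=1
15: 10110001100010000000101 → 1, fb=1
16: 01100011000100000001011 → 0, fb=0
17: 11000110001000000010110 → 1, fb=0
18: 10001100010000000101100 → 1, fb=0
19: 00011000100000001011000 → 0, fb=0
20: 00110001000000010110000 → 0, fb=0
21: 01100010000000101100000 → 0, fb=0
22: 11000100000001011000000 → 1, fb=0
23: 10001000000010110000000 → 1, fb=1
24: 00010000000101100000001 → 0, fb=0
25: 00100000001011000000010 → 0, fb=0
26: 01000000010110000000100 → 0, fb=0
27: 10000000101100000001000 → 1, fb=1
28: 00000001011000000010001 → 0, fb=0
29: 00000010110000000100010 → 0, fb=0
30: 00000101100000001000100 → 0, fb=1
31: 00001011000000010001001 → 0, fb=0
32: 00010110000000100010010 → 0, fb=1
33: 00101100000001000100101 → 0, fb=1
34: 01011000000010001001011 → 0, fb=0
35: 10110000000100010010110 → 1, fb=1
36: 01100000001000100101101 → 0, fb=0
37: 11000000010001001011010 → 1, fb=1
38: 10000000100010010110101 → 1, fb=1
39: 00000001000100101101011 → 0, fb=0
40: 00000010001001011010110 → 0, fb=0
41: 00000100010010110101100 → 0, fb=1
42: 00001000100101101011001 → 0, fb=0
43: 00010001001011010110010 → 0, fb=0
44: 00100010010110101100100 → 0, fb=0
45: 01000100101101011001000 → 0, fb=1
46: 10001001011010110010001 → 1, fb=1
47: 00010010110101100100011 → 0, fb=0
48: 00100101101011001000110 → 0, fb=1
49: 01001011010110010001101 → 0, fb=0
50: 10010110101100100011010 → 1, fb=0
51: 00101101011001000110100 → 0, fb=1
52: 01011010110010001101001 → 0, fb=0
53: 10110101100100011010010 → 1, fb=0
54: 01101011001000110100100 → 0, fb=0
55: 11010110010001101001000 → 1, fb=0
56: 10101100100011010010000 → 1, fb=0
57: 01011001000110100100000 → 0, fb=0
58: 10110010001101001000000 → 1, fb=1
59: 01100100011010010000001 → 0, fb=1
60: 11001000110100100000011 → 1, fb=1
61: 10010001101001000000111 → 1, fb=1
62: 00100011010010000001111 → 0, fb=0
63: 01000110100100000011110 → 0, fb=1
64: 10001101001000000111101 → 1, fb=0
65: 00011010010000001111010 → 0, fb=0
66: 00110100100000011110100 → 0, fb=1
67: 01101001000000111101001 → 0, fb=0
68: 11010010000001111010010 → 1, fb=1
69: 10100100000011110100101 → 1, fb=0
70: 01001000000111101001010 → 0, fb=0
71: 10010000001111010010100 → 1, fb=1
72: 00100000011110100101001 → 0, fb=0
73: 01000000111101001010010 → 0, fb=0
74: 10000001111010010100100 → 1, fb=1
75: 00000011110100101001001 → 0, fb=0
76: 00000111101001010010010 → 0, fb=1
77: 00001111010010100100101 → 0, fb=1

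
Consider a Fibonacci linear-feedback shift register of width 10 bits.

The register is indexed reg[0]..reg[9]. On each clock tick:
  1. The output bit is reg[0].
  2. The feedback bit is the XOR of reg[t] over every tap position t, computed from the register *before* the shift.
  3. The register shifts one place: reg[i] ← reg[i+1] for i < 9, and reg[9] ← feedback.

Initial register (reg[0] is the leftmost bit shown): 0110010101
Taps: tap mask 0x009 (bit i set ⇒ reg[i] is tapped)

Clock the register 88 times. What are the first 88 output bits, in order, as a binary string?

0110010101010011111100110001101011110011010110100110001001011100001011110101010101111111

step | reg (before) | out | fb
   0 | 0110010101 | 0 | 0
   1 | 1100101010 | 1 | 1
   2 | 1001010101 | 1 | 0
   3 | 0010101010 | 0 | 0
   4 | 0101010100 | 0 | 1
   5 | 1010101001 | 1 | 1
   6 | 0101010011 | 0 | 1
   7 | 1010100111 | 1 | 1
   8 | 0101001111 | 0 | 1
   9 | 1010011111 | 1 | 1
  10 | 0100111111 | 0 | 0
  11 | 1001111110 | 1 | 0
  12 | 0011111100 | 0 | 1
  13 | 0111111001 | 0 | 1
  14 | 1111110011 | 1 | 0
  15 | 1111100110 | 1 | 0
  16 | 1111001100 | 1 | 0
  17 | 1110011000 | 1 | 1
  18 | 1100110001 | 1 | 1
  19 | 1001100011 | 1 | 0
  20 | 0011000110 | 0 | 1
  21 | 0110001101 | 0 | 0
  22 | 1100011010 | 1 | 1
  23 | 1000110101 | 1 | 1
  24 | 0001101011 | 0 | 1
  25 | 0011010111 | 0 | 1
  26 | 0110101111 | 0 | 0
  27 | 1101011110 | 1 | 0
  28 | 1010111100 | 1 | 1
  29 | 0101111001 | 0 | 1
  30 | 1011110011 | 1 | 0
  31 | 0111100110 | 0 | 1
  32 | 1111001101 | 1 | 0
  33 | 1110011010 | 1 | 1
  34 | 1100110101 | 1 | 1
  35 | 1001101011 | 1 | 0
  36 | 0011010110 | 0 | 1
  37 | 0110101101 | 0 | 0
  38 | 1101011010 | 1 | 0
  39 | 1010110100 | 1 | 1
  40 | 0101101001 | 0 | 1
  41 | 1011010011 | 1 | 0
  42 | 0110100110 | 0 | 0
  43 | 1101001100 | 1 | 0
  44 | 1010011000 | 1 | 1
  45 | 0100110001 | 0 | 0
  46 | 1001100010 | 1 | 0
  47 | 0011000100 | 0 | 1
  48 | 0110001001 | 0 | 0
  49 | 1100010010 | 1 | 1
  50 | 1000100101 | 1 | 1
  51 | 0001001011 | 0 | 1
  52 | 0010010111 | 0 | 0
  53 | 0100101110 | 0 | 0
  54 | 1001011100 | 1 | 0
  55 | 0010111000 | 0 | 0
  56 | 0101110000 | 0 | 1
  57 | 1011100001 | 1 | 0
  58 | 0111000010 | 0 | 1
  59 | 1110000101 | 1 | 1
  60 | 1100001011 | 1 | 1
  61 | 1000010111 | 1 | 1
  62 | 0000101111 | 0 | 0
  63 | 0001011110 | 0 | 1
  64 | 0010111101 | 0 | 0
  65 | 0101111010 | 0 | 1
  66 | 1011110101 | 1 | 0
  67 | 0111101010 | 0 | 1
  68 | 1111010101 | 1 | 0
  69 | 1110101010 | 1 | 1
  70 | 1101010101 | 1 | 0
  71 | 1010101010 | 1 | 1
  72 | 0101010101 | 0 | 1
  73 | 1010101011 | 1 | 1
  74 | 0101010111 | 0 | 1
  75 | 1010101111 | 1 | 1
  76 | 0101011111 | 0 | 1
  77 | 1010111111 | 1 | 1
  78 | 0101111111 | 0 | 1
  79 | 1011111111 | 1 | 0
  80 | 0111111110 | 0 | 1
  81 | 1111111101 | 1 | 0
  82 | 1111111010 | 1 | 0
  83 | 1111110100 | 1 | 0
  84 | 1111101000 | 1 | 0
  85 | 1111010000 | 1 | 0
  86 | 1110100000 | 1 | 1
  87 | 1101000001 | 1 | 0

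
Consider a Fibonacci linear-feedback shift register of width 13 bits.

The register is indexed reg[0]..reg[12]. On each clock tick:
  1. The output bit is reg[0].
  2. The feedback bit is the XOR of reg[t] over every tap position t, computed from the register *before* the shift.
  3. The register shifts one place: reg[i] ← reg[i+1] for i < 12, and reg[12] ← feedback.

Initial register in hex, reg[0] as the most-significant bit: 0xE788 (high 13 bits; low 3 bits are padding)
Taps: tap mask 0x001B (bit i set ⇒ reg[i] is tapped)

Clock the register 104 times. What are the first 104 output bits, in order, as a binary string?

step | reg (before) | out | fb
   0 | 1110011110001 | 1 | 0
   1 | 1100111100010 | 1 | 1
   2 | 1001111000101 | 1 | 1
   3 | 0011110001011 | 0 | 0
   4 | 0111100010110 | 0 | 1
   5 | 1111000101101 | 1 | 1
   6 | 1110001011011 | 1 | 0
   7 | 1100010110110 | 1 | 0
   8 | 1000101101100 | 1 | 0
   9 | 0001011011000 | 0 | 1
  10 | 0010110110001 | 0 | 1
  11 | 0101101100011 | 0 | 1
  12 | 1011011000111 | 1 | 0
  13 | 0110110001110 | 0 | 0
  14 | 1101100011100 | 1 | 0
  15 | 1011000111000 | 1 | 0
  16 | 0110001110000 | 0 | 1
  17 | 1100011100001 | 1 | 0
  18 | 1000111000010 | 1 | 0
  19 | 0001110000100 | 0 | 0
  20 | 0011100001000 | 0 | 0
  21 | 0111000010000 | 0 | 0
  22 | 1110000100000 | 1 | 0
  23 | 1100001000000 | 1 | 0
  24 | 1000010000000 | 1 | 1
  25 | 0000100000001 | 0 | 1
  26 | 0001000000011 | 0 | 1
  27 | 0010000000111 | 0 | 0
  28 | 0100000001110 | 0 | 1
  29 | 1000000011101 | 1 | 1
  30 | 0000000111011 | 0 | 0
  31 | 0000001110110 | 0 | 0
  32 | 0000011101100 | 0 | 0
  33 | 0000111011000 | 0 | 1
  34 | 0001110110001 | 0 | 0
  35 | 0011101100010 | 0 | 0
  36 | 0111011000100 | 0 | 0
  37 | 1110110001000 | 1 | 1
  38 | 1101100010001 | 1 | 0
  39 | 1011000100010 | 1 | 0
  40 | 0110001000100 | 0 | 1
  41 | 1100010001001 | 1 | 0
  42 | 1000100010010 | 1 | 0
  43 | 0001000100100 | 0 | 1
  44 | 0010001001001 | 0 | 0
  45 | 0100010010010 | 0 | 1
  46 | 1000100100101 | 1 | 0
  47 | 0001001001010 | 0 | 1
  48 | 0010010010101 | 0 | 0
  49 | 0100100101010 | 0 | 0
  50 | 1001001010100 | 1 | 0
  51 | 0010010101000 | 0 | 0
  52 | 0100101010000 | 0 | 0
  53 | 1001010100000 | 1 | 0
  54 | 0010101000000 | 0 | 1
  55 | 0101010000001 | 0 | 0
  56 | 1010100000010 | 1 | 0
  57 | 0101000000100 | 0 | 0
  58 | 1010000001000 | 1 | 1
  59 | 0100000010001 | 0 | 1
  60 | 1000000100011 | 1 | 1
  61 | 0000001000111 | 0 | 0
  62 | 0000010001110 | 0 | 0
  63 | 0000100011100 | 0 | 1
  64 | 0001000111001 | 0 | 1
  65 | 0010001110011 | 0 | 0
  66 | 0100011100110 | 0 | 1
  67 | 1000111001101 | 1 | 0
  68 | 0001110011010 | 0 | 0
  69 | 0011100110100 | 0 | 0
  70 | 0111001101000 | 0 | 0
  71 | 1110011010000 | 1 | 0
  72 | 1100110100000 | 1 | 1
  73 | 1001101000001 | 1 | 1
  74 | 0011010000011 | 0 | 1
  75 | 0110100000111 | 0 | 0
  76 | 1101000001110 | 1 | 1
  77 | 1010000011101 | 1 | 1
  78 | 0100000111011 | 0 | 1
  79 | 1000001110111 | 1 | 1
  80 | 0000011101111 | 0 | 0
  81 | 0000111011110 | 0 | 1
  82 | 0001110111101 | 0 | 0
  83 | 0011101111010 | 0 | 0
  84 | 0111011110100 | 0 | 0
  85 | 1110111101000 | 1 | 1
  86 | 1101111010001 | 1 | 0
  87 | 1011110100010 | 1 | 1
  88 | 0111101000101 | 0 | 1
  89 | 1111010001011 | 1 | 1
  90 | 1110100010111 | 1 | 1
  91 | 1101000101111 | 1 | 1
  92 | 1010001011111 | 1 | 1
  93 | 0100010111111 | 0 | 1
  94 | 1000101111111 | 1 | 0
  95 | 0001011111110 | 0 | 1
  96 | 0010111111101 | 0 | 1
  97 | 0101111111011 | 0 | 1
  98 | 1011111110111 | 1 | 1
  99 | 0111111101111 | 0 | 1
 100 | 1111111011111 | 1 | 0
 101 | 1111110111110 | 1 | 0
 102 | 1111101111100 | 1 | 0
 103 | 1111011111000 | 1 | 1

11100111100010110110001110000100000001110110001000100100101010000001000111001101000001110111101000101111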